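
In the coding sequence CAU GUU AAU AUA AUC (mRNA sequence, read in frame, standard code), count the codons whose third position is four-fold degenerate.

Codon 1 CAU (His): third position 2-fold.
Codon 2 GUU (Val): third position 4-fold.
Codon 3 AAU (Asn): third position 2-fold.
Codon 4 AUA (Ile): third position 3-fold.
Codon 5 AUC (Ile): third position 3-fold.
Four-fold degenerate third positions: 1.

1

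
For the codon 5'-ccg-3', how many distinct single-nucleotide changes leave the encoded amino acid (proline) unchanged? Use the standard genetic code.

3

Position 1: none → 0 synonymous.
Position 2: none → 0 synonymous.
Position 3: CCU, CCC, CCA → 3 synonymous.
Total: 0 + 0 + 3 = 3.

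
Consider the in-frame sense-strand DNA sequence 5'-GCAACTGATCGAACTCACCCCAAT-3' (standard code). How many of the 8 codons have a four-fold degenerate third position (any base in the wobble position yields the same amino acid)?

Codon 1 GCA (Ala): third position 4-fold.
Codon 2 ACT (Thr): third position 4-fold.
Codon 3 GAT (Asp): third position 2-fold.
Codon 4 CGA (Arg): third position 4-fold.
Codon 5 ACT (Thr): third position 4-fold.
Codon 6 CAC (His): third position 2-fold.
Codon 7 CCC (Pro): third position 4-fold.
Codon 8 AAT (Asn): third position 2-fold.
Four-fold degenerate third positions: 5.

5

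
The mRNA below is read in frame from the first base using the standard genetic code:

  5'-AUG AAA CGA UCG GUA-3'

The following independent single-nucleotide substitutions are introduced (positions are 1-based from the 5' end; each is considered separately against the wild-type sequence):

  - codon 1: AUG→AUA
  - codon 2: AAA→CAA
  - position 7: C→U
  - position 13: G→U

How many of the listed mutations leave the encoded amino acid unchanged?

Codon 1: AUG (Met) → AUA (Ile) — missense.
Codon 2: AAA (Lys) → CAA (Gln) — missense.
Codon 3: CGA (Arg) → UGA (Stop) — nonsense.
Codon 5: GUA (Val) → UUA (Leu) — missense.
Synonymous: 0 of 4.

0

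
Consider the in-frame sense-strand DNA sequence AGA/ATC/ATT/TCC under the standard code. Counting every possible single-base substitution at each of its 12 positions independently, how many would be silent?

9

Codon 1 (AGA, Arg): 2 synonymous substitutions.
Codon 2 (ATC, Ile): 2 synonymous substitutions.
Codon 3 (ATT, Ile): 2 synonymous substitutions.
Codon 4 (TCC, Ser): 3 synonymous substitutions.
Total: 2 + 2 + 2 + 3 = 9.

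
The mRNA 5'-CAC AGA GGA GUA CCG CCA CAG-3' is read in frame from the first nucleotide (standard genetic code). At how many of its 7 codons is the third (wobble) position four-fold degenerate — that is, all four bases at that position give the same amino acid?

4

Codon 1 CAC (His): third position 2-fold.
Codon 2 AGA (Arg): third position 2-fold.
Codon 3 GGA (Gly): third position 4-fold.
Codon 4 GUA (Val): third position 4-fold.
Codon 5 CCG (Pro): third position 4-fold.
Codon 6 CCA (Pro): third position 4-fold.
Codon 7 CAG (Gln): third position 2-fold.
Four-fold degenerate third positions: 4.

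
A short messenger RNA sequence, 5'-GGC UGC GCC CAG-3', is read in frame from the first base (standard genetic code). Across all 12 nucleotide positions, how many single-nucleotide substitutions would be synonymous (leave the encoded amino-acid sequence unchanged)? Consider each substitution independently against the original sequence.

8

Codon 1 (GGC, Gly): 3 synonymous substitutions.
Codon 2 (UGC, Cys): 1 synonymous substitution.
Codon 3 (GCC, Ala): 3 synonymous substitutions.
Codon 4 (CAG, Gln): 1 synonymous substitution.
Total: 3 + 1 + 3 + 1 = 8.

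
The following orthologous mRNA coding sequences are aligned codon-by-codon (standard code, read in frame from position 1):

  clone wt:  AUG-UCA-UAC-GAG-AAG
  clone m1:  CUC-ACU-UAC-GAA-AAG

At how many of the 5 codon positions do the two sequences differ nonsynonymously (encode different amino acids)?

2

Codon 1: AUG Met / CUC Leu — nonsynonymous.
Codon 2: UCA Ser / ACU Thr — nonsynonymous.
Codon 3: UAC Tyr / UAC Tyr — identical.
Codon 4: GAG Glu / GAA Glu — synonymous.
Codon 5: AAG Lys / AAG Lys — identical.
Nonsynonymous differences: 2.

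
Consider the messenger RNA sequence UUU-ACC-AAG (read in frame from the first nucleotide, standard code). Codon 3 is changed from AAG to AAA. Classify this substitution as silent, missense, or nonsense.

Position 9 falls in codon 3: AAG → Lys.
After the substitution the codon is AAA → Lys.
Both encode Lys, so the change is synonymous.

silent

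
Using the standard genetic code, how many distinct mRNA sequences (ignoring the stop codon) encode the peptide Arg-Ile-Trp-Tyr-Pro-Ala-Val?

2304

Arg: 6 codons.
Ile: 3 codons.
Trp: 1 codon.
Tyr: 2 codons.
Pro: 4 codons.
Ala: 4 codons.
Val: 4 codons.
6 × 3 × 1 × 2 × 4 × 4 × 4 = 2304.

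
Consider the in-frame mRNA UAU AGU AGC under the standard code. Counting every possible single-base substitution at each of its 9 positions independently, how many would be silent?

Codon 1 (UAU, Tyr): 1 synonymous substitution.
Codon 2 (AGU, Ser): 1 synonymous substitution.
Codon 3 (AGC, Ser): 1 synonymous substitution.
Total: 1 + 1 + 1 = 3.

3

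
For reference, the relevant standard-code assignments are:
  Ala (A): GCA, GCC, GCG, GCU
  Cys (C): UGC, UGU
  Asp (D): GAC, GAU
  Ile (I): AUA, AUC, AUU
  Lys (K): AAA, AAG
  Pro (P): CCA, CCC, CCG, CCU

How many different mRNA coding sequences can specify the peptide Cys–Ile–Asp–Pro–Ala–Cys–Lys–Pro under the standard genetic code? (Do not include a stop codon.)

Cys: 2 codons.
Ile: 3 codons.
Asp: 2 codons.
Pro: 4 codons.
Ala: 4 codons.
Cys: 2 codons.
Lys: 2 codons.
Pro: 4 codons.
2 × 3 × 2 × 4 × 4 × 2 × 2 × 4 = 3072.

3072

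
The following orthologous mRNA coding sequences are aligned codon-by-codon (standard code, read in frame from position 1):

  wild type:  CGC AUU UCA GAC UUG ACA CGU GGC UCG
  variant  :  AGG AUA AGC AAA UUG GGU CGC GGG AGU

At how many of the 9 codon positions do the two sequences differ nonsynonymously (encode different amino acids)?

2

Codon 1: CGC Arg / AGG Arg — synonymous.
Codon 2: AUU Ile / AUA Ile — synonymous.
Codon 3: UCA Ser / AGC Ser — synonymous.
Codon 4: GAC Asp / AAA Lys — nonsynonymous.
Codon 5: UUG Leu / UUG Leu — identical.
Codon 6: ACA Thr / GGU Gly — nonsynonymous.
Codon 7: CGU Arg / CGC Arg — synonymous.
Codon 8: GGC Gly / GGG Gly — synonymous.
Codon 9: UCG Ser / AGU Ser — synonymous.
Nonsynonymous differences: 2.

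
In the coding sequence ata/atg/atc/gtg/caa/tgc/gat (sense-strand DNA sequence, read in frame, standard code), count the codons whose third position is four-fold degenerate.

Codon 1 ATA (Ile): third position 3-fold.
Codon 2 ATG (Met): third position 1-fold.
Codon 3 ATC (Ile): third position 3-fold.
Codon 4 GTG (Val): third position 4-fold.
Codon 5 CAA (Gln): third position 2-fold.
Codon 6 TGC (Cys): third position 2-fold.
Codon 7 GAT (Asp): third position 2-fold.
Four-fold degenerate third positions: 1.

1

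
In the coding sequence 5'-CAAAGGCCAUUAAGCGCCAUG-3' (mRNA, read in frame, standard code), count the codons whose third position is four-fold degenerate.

2

Codon 1 CAA (Gln): third position 2-fold.
Codon 2 AGG (Arg): third position 2-fold.
Codon 3 CCA (Pro): third position 4-fold.
Codon 4 UUA (Leu): third position 2-fold.
Codon 5 AGC (Ser): third position 2-fold.
Codon 6 GCC (Ala): third position 4-fold.
Codon 7 AUG (Met): third position 1-fold.
Four-fold degenerate third positions: 2.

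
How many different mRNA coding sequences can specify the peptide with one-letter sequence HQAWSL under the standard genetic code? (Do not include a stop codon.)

576

His: 2 codons.
Gln: 2 codons.
Ala: 4 codons.
Trp: 1 codon.
Ser: 6 codons.
Leu: 6 codons.
2 × 2 × 4 × 1 × 6 × 6 = 576.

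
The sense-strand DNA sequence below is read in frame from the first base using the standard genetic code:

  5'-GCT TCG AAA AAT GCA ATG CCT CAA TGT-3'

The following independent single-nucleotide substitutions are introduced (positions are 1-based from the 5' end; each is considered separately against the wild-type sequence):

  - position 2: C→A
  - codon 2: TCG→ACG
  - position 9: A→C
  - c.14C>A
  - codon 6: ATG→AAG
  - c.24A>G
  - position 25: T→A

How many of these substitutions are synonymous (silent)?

1

Codon 1: GCT (Ala) → GAT (Asp) — missense.
Codon 2: TCG (Ser) → ACG (Thr) — missense.
Codon 3: AAA (Lys) → AAC (Asn) — missense.
Codon 5: GCA (Ala) → GAA (Glu) — missense.
Codon 6: ATG (Met) → AAG (Lys) — missense.
Codon 8: CAA (Gln) → CAG (Gln) — synonymous.
Codon 9: TGT (Cys) → AGT (Ser) — missense.
Synonymous: 1 of 7.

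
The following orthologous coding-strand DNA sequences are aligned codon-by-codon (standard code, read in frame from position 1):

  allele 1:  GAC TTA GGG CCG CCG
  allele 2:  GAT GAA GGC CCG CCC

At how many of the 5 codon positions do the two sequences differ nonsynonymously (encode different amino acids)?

1

Codon 1: GAC Asp / GAT Asp — synonymous.
Codon 2: TTA Leu / GAA Glu — nonsynonymous.
Codon 3: GGG Gly / GGC Gly — synonymous.
Codon 4: CCG Pro / CCG Pro — identical.
Codon 5: CCG Pro / CCC Pro — synonymous.
Nonsynonymous differences: 1.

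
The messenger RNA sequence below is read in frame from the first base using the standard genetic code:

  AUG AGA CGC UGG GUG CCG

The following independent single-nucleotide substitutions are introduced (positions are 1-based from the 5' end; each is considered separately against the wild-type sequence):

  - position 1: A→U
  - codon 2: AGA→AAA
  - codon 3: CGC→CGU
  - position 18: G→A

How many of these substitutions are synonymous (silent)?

Codon 1: AUG (Met) → UUG (Leu) — missense.
Codon 2: AGA (Arg) → AAA (Lys) — missense.
Codon 3: CGC (Arg) → CGU (Arg) — synonymous.
Codon 6: CCG (Pro) → CCA (Pro) — synonymous.
Synonymous: 2 of 4.

2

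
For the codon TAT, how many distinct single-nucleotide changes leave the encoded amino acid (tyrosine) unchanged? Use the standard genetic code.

1

Position 1: none → 0 synonymous.
Position 2: none → 0 synonymous.
Position 3: TAC → 1 synonymous.
Total: 0 + 0 + 1 = 1.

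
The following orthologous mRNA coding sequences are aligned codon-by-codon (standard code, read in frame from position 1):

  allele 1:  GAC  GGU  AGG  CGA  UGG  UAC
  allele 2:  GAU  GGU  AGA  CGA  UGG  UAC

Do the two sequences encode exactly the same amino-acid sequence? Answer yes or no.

Codon 1: GAC Asp / GAU Asp — synonymous.
Codon 2: GGU Gly / GGU Gly — identical.
Codon 3: AGG Arg / AGA Arg — synonymous.
Codon 4: CGA Arg / CGA Arg — identical.
Codon 5: UGG Trp / UGG Trp — identical.
Codon 6: UAC Tyr / UAC Tyr — identical.
Nonsynonymous differences: 0 → same protein.

yes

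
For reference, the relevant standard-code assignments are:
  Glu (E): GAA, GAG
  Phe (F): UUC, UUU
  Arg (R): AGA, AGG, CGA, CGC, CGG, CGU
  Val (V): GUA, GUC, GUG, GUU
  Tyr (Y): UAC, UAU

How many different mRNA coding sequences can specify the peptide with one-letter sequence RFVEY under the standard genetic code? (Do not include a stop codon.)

192

Arg: 6 codons.
Phe: 2 codons.
Val: 4 codons.
Glu: 2 codons.
Tyr: 2 codons.
6 × 2 × 4 × 2 × 2 = 192.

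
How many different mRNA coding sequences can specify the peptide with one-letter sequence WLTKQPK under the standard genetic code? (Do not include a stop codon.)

Trp: 1 codon.
Leu: 6 codons.
Thr: 4 codons.
Lys: 2 codons.
Gln: 2 codons.
Pro: 4 codons.
Lys: 2 codons.
1 × 6 × 4 × 2 × 2 × 4 × 2 = 768.

768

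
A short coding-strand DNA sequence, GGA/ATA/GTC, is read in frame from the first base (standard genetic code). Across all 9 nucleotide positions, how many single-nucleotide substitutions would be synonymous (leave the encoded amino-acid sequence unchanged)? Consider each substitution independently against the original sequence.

8

Codon 1 (GGA, Gly): 3 synonymous substitutions.
Codon 2 (ATA, Ile): 2 synonymous substitutions.
Codon 3 (GTC, Val): 3 synonymous substitutions.
Total: 3 + 2 + 3 = 8.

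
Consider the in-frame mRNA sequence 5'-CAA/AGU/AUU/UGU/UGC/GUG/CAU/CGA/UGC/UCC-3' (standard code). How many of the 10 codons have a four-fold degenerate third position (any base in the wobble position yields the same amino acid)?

3

Codon 1 CAA (Gln): third position 2-fold.
Codon 2 AGU (Ser): third position 2-fold.
Codon 3 AUU (Ile): third position 3-fold.
Codon 4 UGU (Cys): third position 2-fold.
Codon 5 UGC (Cys): third position 2-fold.
Codon 6 GUG (Val): third position 4-fold.
Codon 7 CAU (His): third position 2-fold.
Codon 8 CGA (Arg): third position 4-fold.
Codon 9 UGC (Cys): third position 2-fold.
Codon 10 UCC (Ser): third position 4-fold.
Four-fold degenerate third positions: 3.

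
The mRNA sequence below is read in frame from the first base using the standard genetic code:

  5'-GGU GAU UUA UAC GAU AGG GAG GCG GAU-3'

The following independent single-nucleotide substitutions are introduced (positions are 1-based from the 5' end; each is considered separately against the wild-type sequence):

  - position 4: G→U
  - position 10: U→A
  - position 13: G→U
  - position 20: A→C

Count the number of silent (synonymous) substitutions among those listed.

0

Codon 2: GAU (Asp) → UAU (Tyr) — missense.
Codon 4: UAC (Tyr) → AAC (Asn) — missense.
Codon 5: GAU (Asp) → UAU (Tyr) — missense.
Codon 7: GAG (Glu) → GCG (Ala) — missense.
Synonymous: 0 of 4.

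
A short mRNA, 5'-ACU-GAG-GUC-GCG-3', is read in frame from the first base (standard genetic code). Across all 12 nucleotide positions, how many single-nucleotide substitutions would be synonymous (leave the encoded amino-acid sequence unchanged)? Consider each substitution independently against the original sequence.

10

Codon 1 (ACU, Thr): 3 synonymous substitutions.
Codon 2 (GAG, Glu): 1 synonymous substitution.
Codon 3 (GUC, Val): 3 synonymous substitutions.
Codon 4 (GCG, Ala): 3 synonymous substitutions.
Total: 3 + 1 + 3 + 3 = 10.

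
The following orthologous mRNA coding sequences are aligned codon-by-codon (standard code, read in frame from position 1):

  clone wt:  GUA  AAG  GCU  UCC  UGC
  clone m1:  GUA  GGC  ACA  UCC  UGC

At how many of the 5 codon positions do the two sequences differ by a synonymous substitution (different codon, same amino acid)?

0

Codon 1: GUA Val / GUA Val — identical.
Codon 2: AAG Lys / GGC Gly — nonsynonymous.
Codon 3: GCU Ala / ACA Thr — nonsynonymous.
Codon 4: UCC Ser / UCC Ser — identical.
Codon 5: UGC Cys / UGC Cys — identical.
Synonymous differences: 0.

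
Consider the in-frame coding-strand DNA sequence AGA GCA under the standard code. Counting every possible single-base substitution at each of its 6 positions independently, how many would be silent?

Codon 1 (AGA, Arg): 2 synonymous substitutions.
Codon 2 (GCA, Ala): 3 synonymous substitutions.
Total: 2 + 3 = 5.

5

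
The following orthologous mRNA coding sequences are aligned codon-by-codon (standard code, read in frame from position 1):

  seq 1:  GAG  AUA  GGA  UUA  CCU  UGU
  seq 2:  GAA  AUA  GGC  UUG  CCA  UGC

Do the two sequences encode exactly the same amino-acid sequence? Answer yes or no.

yes

Codon 1: GAG Glu / GAA Glu — synonymous.
Codon 2: AUA Ile / AUA Ile — identical.
Codon 3: GGA Gly / GGC Gly — synonymous.
Codon 4: UUA Leu / UUG Leu — synonymous.
Codon 5: CCU Pro / CCA Pro — synonymous.
Codon 6: UGU Cys / UGC Cys — synonymous.
Nonsynonymous differences: 0 → same protein.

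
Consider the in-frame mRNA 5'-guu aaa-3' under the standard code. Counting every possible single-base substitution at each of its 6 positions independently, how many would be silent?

Codon 1 (GUU, Val): 3 synonymous substitutions.
Codon 2 (AAA, Lys): 1 synonymous substitution.
Total: 3 + 1 = 4.

4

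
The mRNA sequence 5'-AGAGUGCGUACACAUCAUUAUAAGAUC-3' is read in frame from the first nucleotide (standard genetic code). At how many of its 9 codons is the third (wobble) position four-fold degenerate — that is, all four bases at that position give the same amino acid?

3

Codon 1 AGA (Arg): third position 2-fold.
Codon 2 GUG (Val): third position 4-fold.
Codon 3 CGU (Arg): third position 4-fold.
Codon 4 ACA (Thr): third position 4-fold.
Codon 5 CAU (His): third position 2-fold.
Codon 6 CAU (His): third position 2-fold.
Codon 7 UAU (Tyr): third position 2-fold.
Codon 8 AAG (Lys): third position 2-fold.
Codon 9 AUC (Ile): third position 3-fold.
Four-fold degenerate third positions: 3.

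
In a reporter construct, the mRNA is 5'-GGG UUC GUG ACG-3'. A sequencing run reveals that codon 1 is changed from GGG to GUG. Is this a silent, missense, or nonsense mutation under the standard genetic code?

missense

Position 2 falls in codon 1: GGG → Gly.
After the substitution the codon is GUG → Val.
Gly ≠ Val, so this is a missense mutation.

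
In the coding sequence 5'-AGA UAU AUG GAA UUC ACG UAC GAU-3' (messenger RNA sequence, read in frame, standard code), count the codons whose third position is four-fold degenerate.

Codon 1 AGA (Arg): third position 2-fold.
Codon 2 UAU (Tyr): third position 2-fold.
Codon 3 AUG (Met): third position 1-fold.
Codon 4 GAA (Glu): third position 2-fold.
Codon 5 UUC (Phe): third position 2-fold.
Codon 6 ACG (Thr): third position 4-fold.
Codon 7 UAC (Tyr): third position 2-fold.
Codon 8 GAU (Asp): third position 2-fold.
Four-fold degenerate third positions: 1.

1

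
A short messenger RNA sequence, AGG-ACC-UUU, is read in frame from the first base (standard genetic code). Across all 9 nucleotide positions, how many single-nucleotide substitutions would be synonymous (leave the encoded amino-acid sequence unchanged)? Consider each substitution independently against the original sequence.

Codon 1 (AGG, Arg): 2 synonymous substitutions.
Codon 2 (ACC, Thr): 3 synonymous substitutions.
Codon 3 (UUU, Phe): 1 synonymous substitution.
Total: 2 + 3 + 1 = 6.

6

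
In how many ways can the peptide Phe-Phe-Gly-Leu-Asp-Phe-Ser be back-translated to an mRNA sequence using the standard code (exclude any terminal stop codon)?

Phe: 2 codons.
Phe: 2 codons.
Gly: 4 codons.
Leu: 6 codons.
Asp: 2 codons.
Phe: 2 codons.
Ser: 6 codons.
2 × 2 × 4 × 6 × 2 × 2 × 6 = 2304.

2304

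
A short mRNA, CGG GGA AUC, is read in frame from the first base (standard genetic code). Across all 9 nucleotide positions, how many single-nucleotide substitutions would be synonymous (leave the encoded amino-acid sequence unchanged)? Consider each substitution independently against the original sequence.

9

Codon 1 (CGG, Arg): 4 synonymous substitutions.
Codon 2 (GGA, Gly): 3 synonymous substitutions.
Codon 3 (AUC, Ile): 2 synonymous substitutions.
Total: 4 + 3 + 2 = 9.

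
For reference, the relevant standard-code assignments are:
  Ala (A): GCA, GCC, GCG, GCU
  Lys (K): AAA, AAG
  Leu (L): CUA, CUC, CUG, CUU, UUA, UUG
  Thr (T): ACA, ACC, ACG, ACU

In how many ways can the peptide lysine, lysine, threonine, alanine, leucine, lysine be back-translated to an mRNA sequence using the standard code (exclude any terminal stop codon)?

768

Lys: 2 codons.
Lys: 2 codons.
Thr: 4 codons.
Ala: 4 codons.
Leu: 6 codons.
Lys: 2 codons.
2 × 2 × 4 × 4 × 6 × 2 = 768.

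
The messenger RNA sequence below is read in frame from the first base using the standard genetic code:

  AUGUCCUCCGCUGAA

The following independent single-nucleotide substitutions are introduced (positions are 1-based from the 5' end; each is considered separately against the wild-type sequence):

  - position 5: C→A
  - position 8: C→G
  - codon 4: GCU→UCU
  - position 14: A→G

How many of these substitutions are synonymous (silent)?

Codon 2: UCC (Ser) → UAC (Tyr) — missense.
Codon 3: UCC (Ser) → UGC (Cys) — missense.
Codon 4: GCU (Ala) → UCU (Ser) — missense.
Codon 5: GAA (Glu) → GGA (Gly) — missense.
Synonymous: 0 of 4.

0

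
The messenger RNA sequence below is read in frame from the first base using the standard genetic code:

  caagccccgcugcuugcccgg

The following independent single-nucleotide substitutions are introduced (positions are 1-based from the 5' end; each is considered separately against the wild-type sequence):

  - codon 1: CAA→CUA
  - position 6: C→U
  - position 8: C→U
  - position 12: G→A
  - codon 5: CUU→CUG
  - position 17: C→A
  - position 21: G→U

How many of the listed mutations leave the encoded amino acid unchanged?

Codon 1: CAA (Gln) → CUA (Leu) — missense.
Codon 2: GCC (Ala) → GCU (Ala) — synonymous.
Codon 3: CCG (Pro) → CUG (Leu) — missense.
Codon 4: CUG (Leu) → CUA (Leu) — synonymous.
Codon 5: CUU (Leu) → CUG (Leu) — synonymous.
Codon 6: GCC (Ala) → GAC (Asp) — missense.
Codon 7: CGG (Arg) → CGU (Arg) — synonymous.
Synonymous: 4 of 7.

4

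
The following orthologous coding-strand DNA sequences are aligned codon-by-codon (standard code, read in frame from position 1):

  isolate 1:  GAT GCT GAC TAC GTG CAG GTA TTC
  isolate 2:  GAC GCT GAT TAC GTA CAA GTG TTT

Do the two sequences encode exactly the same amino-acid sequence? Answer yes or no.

Codon 1: GAT Asp / GAC Asp — synonymous.
Codon 2: GCT Ala / GCT Ala — identical.
Codon 3: GAC Asp / GAT Asp — synonymous.
Codon 4: TAC Tyr / TAC Tyr — identical.
Codon 5: GTG Val / GTA Val — synonymous.
Codon 6: CAG Gln / CAA Gln — synonymous.
Codon 7: GTA Val / GTG Val — synonymous.
Codon 8: TTC Phe / TTT Phe — synonymous.
Nonsynonymous differences: 0 → same protein.

yes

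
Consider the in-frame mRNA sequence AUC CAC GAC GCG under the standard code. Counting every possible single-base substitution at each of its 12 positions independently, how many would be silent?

Codon 1 (AUC, Ile): 2 synonymous substitutions.
Codon 2 (CAC, His): 1 synonymous substitution.
Codon 3 (GAC, Asp): 1 synonymous substitution.
Codon 4 (GCG, Ala): 3 synonymous substitutions.
Total: 2 + 1 + 1 + 3 = 7.

7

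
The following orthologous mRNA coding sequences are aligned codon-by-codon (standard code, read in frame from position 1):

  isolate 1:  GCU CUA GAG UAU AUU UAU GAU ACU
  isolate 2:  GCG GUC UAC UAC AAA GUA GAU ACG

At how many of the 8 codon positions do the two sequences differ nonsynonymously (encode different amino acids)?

Codon 1: GCU Ala / GCG Ala — synonymous.
Codon 2: CUA Leu / GUC Val — nonsynonymous.
Codon 3: GAG Glu / UAC Tyr — nonsynonymous.
Codon 4: UAU Tyr / UAC Tyr — synonymous.
Codon 5: AUU Ile / AAA Lys — nonsynonymous.
Codon 6: UAU Tyr / GUA Val — nonsynonymous.
Codon 7: GAU Asp / GAU Asp — identical.
Codon 8: ACU Thr / ACG Thr — synonymous.
Nonsynonymous differences: 4.

4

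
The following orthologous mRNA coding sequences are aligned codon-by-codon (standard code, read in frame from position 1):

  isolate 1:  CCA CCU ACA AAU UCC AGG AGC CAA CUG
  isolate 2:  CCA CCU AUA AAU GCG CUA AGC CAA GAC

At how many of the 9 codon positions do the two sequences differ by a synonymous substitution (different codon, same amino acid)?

0

Codon 1: CCA Pro / CCA Pro — identical.
Codon 2: CCU Pro / CCU Pro — identical.
Codon 3: ACA Thr / AUA Ile — nonsynonymous.
Codon 4: AAU Asn / AAU Asn — identical.
Codon 5: UCC Ser / GCG Ala — nonsynonymous.
Codon 6: AGG Arg / CUA Leu — nonsynonymous.
Codon 7: AGC Ser / AGC Ser — identical.
Codon 8: CAA Gln / CAA Gln — identical.
Codon 9: CUG Leu / GAC Asp — nonsynonymous.
Synonymous differences: 0.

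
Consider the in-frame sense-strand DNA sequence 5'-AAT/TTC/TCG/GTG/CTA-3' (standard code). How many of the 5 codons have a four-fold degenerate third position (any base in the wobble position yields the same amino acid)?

3

Codon 1 AAT (Asn): third position 2-fold.
Codon 2 TTC (Phe): third position 2-fold.
Codon 3 TCG (Ser): third position 4-fold.
Codon 4 GTG (Val): third position 4-fold.
Codon 5 CTA (Leu): third position 4-fold.
Four-fold degenerate third positions: 3.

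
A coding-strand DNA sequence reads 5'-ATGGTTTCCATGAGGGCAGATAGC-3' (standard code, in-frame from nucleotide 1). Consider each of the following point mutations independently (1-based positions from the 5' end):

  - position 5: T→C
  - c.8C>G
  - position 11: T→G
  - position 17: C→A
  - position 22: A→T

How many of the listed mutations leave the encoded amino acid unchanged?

0

Codon 2: GTT (Val) → GCT (Ala) — missense.
Codon 3: TCC (Ser) → TGC (Cys) — missense.
Codon 4: ATG (Met) → AGG (Arg) — missense.
Codon 6: GCA (Ala) → GAA (Glu) — missense.
Codon 8: AGC (Ser) → TGC (Cys) — missense.
Synonymous: 0 of 5.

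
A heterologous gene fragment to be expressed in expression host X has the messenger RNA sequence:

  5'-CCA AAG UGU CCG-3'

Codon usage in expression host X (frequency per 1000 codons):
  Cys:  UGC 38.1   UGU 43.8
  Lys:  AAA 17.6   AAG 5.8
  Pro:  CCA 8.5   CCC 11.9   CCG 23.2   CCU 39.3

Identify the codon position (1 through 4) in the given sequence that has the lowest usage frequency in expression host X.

2

Codon 1 CCA (Pro): 8.5 per 1000.
Codon 2 AAG (Lys): 5.8 per 1000.
Codon 3 UGU (Cys): 43.8 per 1000.
Codon 4 CCG (Pro): 23.2 per 1000.
Lowest frequency is 5.8 at codon 2.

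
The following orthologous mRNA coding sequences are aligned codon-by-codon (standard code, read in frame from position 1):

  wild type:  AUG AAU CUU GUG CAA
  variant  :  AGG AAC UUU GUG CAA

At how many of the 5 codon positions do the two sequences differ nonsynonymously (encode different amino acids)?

Codon 1: AUG Met / AGG Arg — nonsynonymous.
Codon 2: AAU Asn / AAC Asn — synonymous.
Codon 3: CUU Leu / UUU Phe — nonsynonymous.
Codon 4: GUG Val / GUG Val — identical.
Codon 5: CAA Gln / CAA Gln — identical.
Nonsynonymous differences: 2.

2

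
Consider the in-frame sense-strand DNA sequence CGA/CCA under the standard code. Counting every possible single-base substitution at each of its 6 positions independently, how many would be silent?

Codon 1 (CGA, Arg): 4 synonymous substitutions.
Codon 2 (CCA, Pro): 3 synonymous substitutions.
Total: 4 + 3 = 7.

7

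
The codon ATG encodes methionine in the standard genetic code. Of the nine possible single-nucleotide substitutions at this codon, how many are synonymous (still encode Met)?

Position 1: none → 0 synonymous.
Position 2: none → 0 synonymous.
Position 3: none → 0 synonymous.
Total: 0 + 0 + 0 = 0.

0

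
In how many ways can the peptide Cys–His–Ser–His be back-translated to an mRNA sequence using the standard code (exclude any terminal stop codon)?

48

Cys: 2 codons.
His: 2 codons.
Ser: 6 codons.
His: 2 codons.
2 × 2 × 6 × 2 = 48.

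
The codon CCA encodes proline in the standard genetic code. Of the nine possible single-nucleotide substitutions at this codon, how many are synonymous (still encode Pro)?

Position 1: none → 0 synonymous.
Position 2: none → 0 synonymous.
Position 3: CCU, CCC, CCG → 3 synonymous.
Total: 0 + 0 + 3 = 3.

3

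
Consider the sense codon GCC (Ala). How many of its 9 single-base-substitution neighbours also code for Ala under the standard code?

3

Position 1: none → 0 synonymous.
Position 2: none → 0 synonymous.
Position 3: GCT, GCA, GCG → 3 synonymous.
Total: 0 + 0 + 3 = 3.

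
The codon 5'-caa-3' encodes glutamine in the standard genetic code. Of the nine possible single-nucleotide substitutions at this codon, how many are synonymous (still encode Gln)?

1

Position 1: none → 0 synonymous.
Position 2: none → 0 synonymous.
Position 3: CAG → 1 synonymous.
Total: 0 + 0 + 1 = 1.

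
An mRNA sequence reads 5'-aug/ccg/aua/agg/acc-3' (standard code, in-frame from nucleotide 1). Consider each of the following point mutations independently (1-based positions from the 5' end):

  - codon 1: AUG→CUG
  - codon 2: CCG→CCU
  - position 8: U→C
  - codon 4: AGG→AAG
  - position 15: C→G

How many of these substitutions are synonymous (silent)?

Codon 1: AUG (Met) → CUG (Leu) — missense.
Codon 2: CCG (Pro) → CCU (Pro) — synonymous.
Codon 3: AUA (Ile) → ACA (Thr) — missense.
Codon 4: AGG (Arg) → AAG (Lys) — missense.
Codon 5: ACC (Thr) → ACG (Thr) — synonymous.
Synonymous: 2 of 5.

2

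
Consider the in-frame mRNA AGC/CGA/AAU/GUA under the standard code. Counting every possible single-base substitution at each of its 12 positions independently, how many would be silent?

Codon 1 (AGC, Ser): 1 synonymous substitution.
Codon 2 (CGA, Arg): 4 synonymous substitutions.
Codon 3 (AAU, Asn): 1 synonymous substitution.
Codon 4 (GUA, Val): 3 synonymous substitutions.
Total: 1 + 4 + 1 + 3 = 9.

9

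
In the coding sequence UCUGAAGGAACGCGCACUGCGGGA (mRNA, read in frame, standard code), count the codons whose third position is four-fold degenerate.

Codon 1 UCU (Ser): third position 4-fold.
Codon 2 GAA (Glu): third position 2-fold.
Codon 3 GGA (Gly): third position 4-fold.
Codon 4 ACG (Thr): third position 4-fold.
Codon 5 CGC (Arg): third position 4-fold.
Codon 6 ACU (Thr): third position 4-fold.
Codon 7 GCG (Ala): third position 4-fold.
Codon 8 GGA (Gly): third position 4-fold.
Four-fold degenerate third positions: 7.

7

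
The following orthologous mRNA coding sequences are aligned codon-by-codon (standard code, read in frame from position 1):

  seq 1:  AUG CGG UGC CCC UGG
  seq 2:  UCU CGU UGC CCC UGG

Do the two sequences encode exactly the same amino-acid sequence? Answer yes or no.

Codon 1: AUG Met / UCU Ser — nonsynonymous.
Codon 2: CGG Arg / CGU Arg — synonymous.
Codon 3: UGC Cys / UGC Cys — identical.
Codon 4: CCC Pro / CCC Pro — identical.
Codon 5: UGG Trp / UGG Trp — identical.
Nonsynonymous differences: 1 → different protein.

no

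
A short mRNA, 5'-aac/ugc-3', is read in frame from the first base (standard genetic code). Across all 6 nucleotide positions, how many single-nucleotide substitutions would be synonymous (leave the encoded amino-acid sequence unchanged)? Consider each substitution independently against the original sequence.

Codon 1 (AAC, Asn): 1 synonymous substitution.
Codon 2 (UGC, Cys): 1 synonymous substitution.
Total: 1 + 1 = 2.

2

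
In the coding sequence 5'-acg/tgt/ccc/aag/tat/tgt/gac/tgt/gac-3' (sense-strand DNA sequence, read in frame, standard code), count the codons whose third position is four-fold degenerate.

Codon 1 ACG (Thr): third position 4-fold.
Codon 2 TGT (Cys): third position 2-fold.
Codon 3 CCC (Pro): third position 4-fold.
Codon 4 AAG (Lys): third position 2-fold.
Codon 5 TAT (Tyr): third position 2-fold.
Codon 6 TGT (Cys): third position 2-fold.
Codon 7 GAC (Asp): third position 2-fold.
Codon 8 TGT (Cys): third position 2-fold.
Codon 9 GAC (Asp): third position 2-fold.
Four-fold degenerate third positions: 2.

2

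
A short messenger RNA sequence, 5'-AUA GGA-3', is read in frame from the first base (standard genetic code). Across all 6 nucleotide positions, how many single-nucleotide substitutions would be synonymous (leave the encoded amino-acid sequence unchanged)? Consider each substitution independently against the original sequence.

5

Codon 1 (AUA, Ile): 2 synonymous substitutions.
Codon 2 (GGA, Gly): 3 synonymous substitutions.
Total: 2 + 3 = 5.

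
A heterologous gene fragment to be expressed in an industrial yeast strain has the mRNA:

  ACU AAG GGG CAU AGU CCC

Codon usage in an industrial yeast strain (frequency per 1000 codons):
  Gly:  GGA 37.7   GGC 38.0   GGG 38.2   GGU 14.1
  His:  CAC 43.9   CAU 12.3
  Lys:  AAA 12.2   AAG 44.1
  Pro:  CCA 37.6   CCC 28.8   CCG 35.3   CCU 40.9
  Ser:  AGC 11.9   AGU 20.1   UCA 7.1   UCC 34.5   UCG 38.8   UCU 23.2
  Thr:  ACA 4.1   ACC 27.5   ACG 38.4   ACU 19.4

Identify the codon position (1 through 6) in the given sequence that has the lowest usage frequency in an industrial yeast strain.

Codon 1 ACU (Thr): 19.4 per 1000.
Codon 2 AAG (Lys): 44.1 per 1000.
Codon 3 GGG (Gly): 38.2 per 1000.
Codon 4 CAU (His): 12.3 per 1000.
Codon 5 AGU (Ser): 20.1 per 1000.
Codon 6 CCC (Pro): 28.8 per 1000.
Lowest frequency is 12.3 at codon 4.

4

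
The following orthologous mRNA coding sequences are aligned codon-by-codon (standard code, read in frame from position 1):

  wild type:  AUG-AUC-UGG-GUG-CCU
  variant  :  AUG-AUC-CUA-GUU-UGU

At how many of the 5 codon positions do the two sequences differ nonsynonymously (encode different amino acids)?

2

Codon 1: AUG Met / AUG Met — identical.
Codon 2: AUC Ile / AUC Ile — identical.
Codon 3: UGG Trp / CUA Leu — nonsynonymous.
Codon 4: GUG Val / GUU Val — synonymous.
Codon 5: CCU Pro / UGU Cys — nonsynonymous.
Nonsynonymous differences: 2.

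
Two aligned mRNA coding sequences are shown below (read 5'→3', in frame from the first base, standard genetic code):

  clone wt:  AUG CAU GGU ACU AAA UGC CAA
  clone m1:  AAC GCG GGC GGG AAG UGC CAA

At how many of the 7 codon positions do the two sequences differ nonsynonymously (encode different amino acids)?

Codon 1: AUG Met / AAC Asn — nonsynonymous.
Codon 2: CAU His / GCG Ala — nonsynonymous.
Codon 3: GGU Gly / GGC Gly — synonymous.
Codon 4: ACU Thr / GGG Gly — nonsynonymous.
Codon 5: AAA Lys / AAG Lys — synonymous.
Codon 6: UGC Cys / UGC Cys — identical.
Codon 7: CAA Gln / CAA Gln — identical.
Nonsynonymous differences: 3.

3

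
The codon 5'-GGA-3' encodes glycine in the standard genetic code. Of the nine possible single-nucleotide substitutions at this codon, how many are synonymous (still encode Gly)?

3

Position 1: none → 0 synonymous.
Position 2: none → 0 synonymous.
Position 3: GGU, GGC, GGG → 3 synonymous.
Total: 0 + 0 + 3 = 3.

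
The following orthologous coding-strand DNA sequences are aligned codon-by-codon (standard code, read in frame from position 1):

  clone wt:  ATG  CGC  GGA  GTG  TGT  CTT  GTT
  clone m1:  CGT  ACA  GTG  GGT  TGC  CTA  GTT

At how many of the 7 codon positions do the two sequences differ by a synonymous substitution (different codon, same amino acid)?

Codon 1: ATG Met / CGT Arg — nonsynonymous.
Codon 2: CGC Arg / ACA Thr — nonsynonymous.
Codon 3: GGA Gly / GTG Val — nonsynonymous.
Codon 4: GTG Val / GGT Gly — nonsynonymous.
Codon 5: TGT Cys / TGC Cys — synonymous.
Codon 6: CTT Leu / CTA Leu — synonymous.
Codon 7: GTT Val / GTT Val — identical.
Synonymous differences: 2.

2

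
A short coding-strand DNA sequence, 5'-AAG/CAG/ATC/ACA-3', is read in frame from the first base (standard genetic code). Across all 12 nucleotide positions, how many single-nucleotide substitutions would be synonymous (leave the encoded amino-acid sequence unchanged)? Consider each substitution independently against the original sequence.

7

Codon 1 (AAG, Lys): 1 synonymous substitution.
Codon 2 (CAG, Gln): 1 synonymous substitution.
Codon 3 (ATC, Ile): 2 synonymous substitutions.
Codon 4 (ACA, Thr): 3 synonymous substitutions.
Total: 1 + 1 + 2 + 3 = 7.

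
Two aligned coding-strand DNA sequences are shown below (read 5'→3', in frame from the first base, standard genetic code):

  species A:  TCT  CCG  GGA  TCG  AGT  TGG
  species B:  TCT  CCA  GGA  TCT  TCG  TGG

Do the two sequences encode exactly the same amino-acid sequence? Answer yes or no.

yes

Codon 1: TCT Ser / TCT Ser — identical.
Codon 2: CCG Pro / CCA Pro — synonymous.
Codon 3: GGA Gly / GGA Gly — identical.
Codon 4: TCG Ser / TCT Ser — synonymous.
Codon 5: AGT Ser / TCG Ser — synonymous.
Codon 6: TGG Trp / TGG Trp — identical.
Nonsynonymous differences: 0 → same protein.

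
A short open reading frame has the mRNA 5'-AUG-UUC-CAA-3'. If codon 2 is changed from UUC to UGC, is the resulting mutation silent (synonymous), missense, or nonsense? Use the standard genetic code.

missense

Position 5 falls in codon 2: UUC → Phe.
After the substitution the codon is UGC → Cys.
Phe ≠ Cys, so this is a missense mutation.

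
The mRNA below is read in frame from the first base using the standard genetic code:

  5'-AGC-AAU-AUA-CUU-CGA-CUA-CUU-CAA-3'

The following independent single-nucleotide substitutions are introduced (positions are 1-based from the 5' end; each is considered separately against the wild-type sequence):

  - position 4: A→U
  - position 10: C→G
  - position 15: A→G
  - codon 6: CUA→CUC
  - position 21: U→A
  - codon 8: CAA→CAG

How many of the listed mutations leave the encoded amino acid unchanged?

Codon 2: AAU (Asn) → UAU (Tyr) — missense.
Codon 4: CUU (Leu) → GUU (Val) — missense.
Codon 5: CGA (Arg) → CGG (Arg) — synonymous.
Codon 6: CUA (Leu) → CUC (Leu) — synonymous.
Codon 7: CUU (Leu) → CUA (Leu) — synonymous.
Codon 8: CAA (Gln) → CAG (Gln) — synonymous.
Synonymous: 4 of 6.

4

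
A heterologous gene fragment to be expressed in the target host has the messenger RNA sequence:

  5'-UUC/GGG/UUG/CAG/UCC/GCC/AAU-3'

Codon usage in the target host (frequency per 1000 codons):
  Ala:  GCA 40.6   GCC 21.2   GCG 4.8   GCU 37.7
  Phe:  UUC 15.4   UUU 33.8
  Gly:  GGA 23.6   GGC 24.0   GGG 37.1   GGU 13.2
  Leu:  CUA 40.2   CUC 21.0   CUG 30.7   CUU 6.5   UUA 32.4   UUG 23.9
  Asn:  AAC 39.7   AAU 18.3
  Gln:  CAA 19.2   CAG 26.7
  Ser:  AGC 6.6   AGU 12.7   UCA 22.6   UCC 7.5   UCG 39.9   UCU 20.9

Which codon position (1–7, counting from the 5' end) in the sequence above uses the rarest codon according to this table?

5

Codon 1 UUC (Phe): 15.4 per 1000.
Codon 2 GGG (Gly): 37.1 per 1000.
Codon 3 UUG (Leu): 23.9 per 1000.
Codon 4 CAG (Gln): 26.7 per 1000.
Codon 5 UCC (Ser): 7.5 per 1000.
Codon 6 GCC (Ala): 21.2 per 1000.
Codon 7 AAU (Asn): 18.3 per 1000.
Lowest frequency is 7.5 at codon 5.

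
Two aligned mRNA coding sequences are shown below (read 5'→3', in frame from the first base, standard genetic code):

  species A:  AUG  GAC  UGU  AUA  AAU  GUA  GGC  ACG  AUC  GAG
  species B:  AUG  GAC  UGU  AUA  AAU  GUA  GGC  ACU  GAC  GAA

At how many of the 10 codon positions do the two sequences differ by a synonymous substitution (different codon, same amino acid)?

2

Codon 1: AUG Met / AUG Met — identical.
Codon 2: GAC Asp / GAC Asp — identical.
Codon 3: UGU Cys / UGU Cys — identical.
Codon 4: AUA Ile / AUA Ile — identical.
Codon 5: AAU Asn / AAU Asn — identical.
Codon 6: GUA Val / GUA Val — identical.
Codon 7: GGC Gly / GGC Gly — identical.
Codon 8: ACG Thr / ACU Thr — synonymous.
Codon 9: AUC Ile / GAC Asp — nonsynonymous.
Codon 10: GAG Glu / GAA Glu — synonymous.
Synonymous differences: 2.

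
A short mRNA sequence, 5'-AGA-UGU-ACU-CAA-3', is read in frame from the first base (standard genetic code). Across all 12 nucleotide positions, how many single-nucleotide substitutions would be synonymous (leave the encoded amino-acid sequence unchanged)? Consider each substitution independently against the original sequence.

7

Codon 1 (AGA, Arg): 2 synonymous substitutions.
Codon 2 (UGU, Cys): 1 synonymous substitution.
Codon 3 (ACU, Thr): 3 synonymous substitutions.
Codon 4 (CAA, Gln): 1 synonymous substitution.
Total: 2 + 1 + 3 + 1 = 7.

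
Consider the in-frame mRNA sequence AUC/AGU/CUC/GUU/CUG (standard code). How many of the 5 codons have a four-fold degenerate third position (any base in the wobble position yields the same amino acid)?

3

Codon 1 AUC (Ile): third position 3-fold.
Codon 2 AGU (Ser): third position 2-fold.
Codon 3 CUC (Leu): third position 4-fold.
Codon 4 GUU (Val): third position 4-fold.
Codon 5 CUG (Leu): third position 4-fold.
Four-fold degenerate third positions: 3.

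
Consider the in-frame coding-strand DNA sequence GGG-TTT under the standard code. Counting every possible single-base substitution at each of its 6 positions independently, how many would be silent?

Codon 1 (GGG, Gly): 3 synonymous substitutions.
Codon 2 (TTT, Phe): 1 synonymous substitution.
Total: 3 + 1 = 4.

4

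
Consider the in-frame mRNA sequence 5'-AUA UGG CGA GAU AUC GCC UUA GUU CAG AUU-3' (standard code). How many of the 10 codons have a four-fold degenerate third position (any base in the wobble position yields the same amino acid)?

3

Codon 1 AUA (Ile): third position 3-fold.
Codon 2 UGG (Trp): third position 1-fold.
Codon 3 CGA (Arg): third position 4-fold.
Codon 4 GAU (Asp): third position 2-fold.
Codon 5 AUC (Ile): third position 3-fold.
Codon 6 GCC (Ala): third position 4-fold.
Codon 7 UUA (Leu): third position 2-fold.
Codon 8 GUU (Val): third position 4-fold.
Codon 9 CAG (Gln): third position 2-fold.
Codon 10 AUU (Ile): third position 3-fold.
Four-fold degenerate third positions: 3.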